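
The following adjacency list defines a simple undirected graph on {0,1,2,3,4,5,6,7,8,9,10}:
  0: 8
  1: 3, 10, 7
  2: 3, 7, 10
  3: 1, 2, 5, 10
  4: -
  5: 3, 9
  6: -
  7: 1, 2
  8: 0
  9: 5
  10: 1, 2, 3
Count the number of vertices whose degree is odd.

Degrees: 0:1, 1:3, 2:3, 3:4, 4:0, 5:2, 6:0, 7:2, 8:1, 9:1, 10:3
Odd-degree vertices: 0, 1, 2, 8, 9, 10.

6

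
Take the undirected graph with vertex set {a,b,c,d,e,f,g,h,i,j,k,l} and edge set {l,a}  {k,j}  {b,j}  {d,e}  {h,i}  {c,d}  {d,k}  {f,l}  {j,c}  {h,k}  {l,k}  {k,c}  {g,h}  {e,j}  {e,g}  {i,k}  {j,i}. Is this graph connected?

Yes

A breadth-first search from a visits a, l, k, f, h, i, c, d, j, g, e, b — all 12 vertices — so the graph is connected.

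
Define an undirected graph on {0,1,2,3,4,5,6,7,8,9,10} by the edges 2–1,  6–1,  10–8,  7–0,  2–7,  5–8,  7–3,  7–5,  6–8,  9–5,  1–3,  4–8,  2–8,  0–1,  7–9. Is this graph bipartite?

No

The cycle 5-9-7-5 has length 3, which is odd, so the graph is not bipartite.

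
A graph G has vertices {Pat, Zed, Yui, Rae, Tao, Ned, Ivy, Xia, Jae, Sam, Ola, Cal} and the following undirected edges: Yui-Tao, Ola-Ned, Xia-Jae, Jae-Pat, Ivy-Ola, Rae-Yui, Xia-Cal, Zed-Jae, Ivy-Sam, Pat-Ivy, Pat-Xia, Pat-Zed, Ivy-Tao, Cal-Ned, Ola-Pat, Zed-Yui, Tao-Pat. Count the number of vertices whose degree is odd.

8

Degrees: Pat:6, Zed:3, Yui:3, Rae:1, Tao:3, Ned:2, Ivy:4, Xia:3, Jae:3, Sam:1, Ola:3, Cal:2
Odd-degree vertices: Zed, Yui, Rae, Tao, Xia, Jae, Sam, Ola.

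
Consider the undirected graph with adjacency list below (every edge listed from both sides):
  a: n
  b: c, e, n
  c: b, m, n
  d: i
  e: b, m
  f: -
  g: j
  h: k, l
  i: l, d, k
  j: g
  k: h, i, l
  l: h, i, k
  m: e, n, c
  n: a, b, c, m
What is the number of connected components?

4

Component: {f}
Component: {g, j}
Component: {d, h, i, k, l}
Component: {a, b, c, e, m, n}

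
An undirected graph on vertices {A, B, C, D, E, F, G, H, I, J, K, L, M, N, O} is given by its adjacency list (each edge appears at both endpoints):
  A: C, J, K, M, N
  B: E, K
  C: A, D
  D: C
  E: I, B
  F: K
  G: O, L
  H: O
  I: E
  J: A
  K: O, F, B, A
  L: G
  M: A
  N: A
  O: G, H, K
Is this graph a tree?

The graph has 15 vertices and 14 edges.
Connected and |E| = |V| - 1, which characterizes a tree.

Yes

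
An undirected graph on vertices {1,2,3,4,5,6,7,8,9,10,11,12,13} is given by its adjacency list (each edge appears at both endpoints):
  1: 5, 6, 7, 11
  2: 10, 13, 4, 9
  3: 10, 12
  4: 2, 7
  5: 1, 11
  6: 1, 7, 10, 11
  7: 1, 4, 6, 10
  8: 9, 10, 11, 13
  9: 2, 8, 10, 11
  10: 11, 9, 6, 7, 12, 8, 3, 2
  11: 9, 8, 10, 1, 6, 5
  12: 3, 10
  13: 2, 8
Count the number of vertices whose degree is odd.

0

Degrees: 1:4, 2:4, 3:2, 4:2, 5:2, 6:4, 7:4, 8:4, 9:4, 10:8, 11:6, 12:2, 13:2
Odd-degree vertices: none.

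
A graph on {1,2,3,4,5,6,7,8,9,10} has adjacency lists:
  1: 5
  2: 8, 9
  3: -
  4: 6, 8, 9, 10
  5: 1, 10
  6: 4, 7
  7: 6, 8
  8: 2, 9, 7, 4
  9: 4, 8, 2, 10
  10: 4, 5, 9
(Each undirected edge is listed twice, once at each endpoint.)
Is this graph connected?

Component: {3}
Component: {1, 2, 4, 5, 6, 7, 8, 9, 10}
There are 2 separate components, so the graph is not connected.

No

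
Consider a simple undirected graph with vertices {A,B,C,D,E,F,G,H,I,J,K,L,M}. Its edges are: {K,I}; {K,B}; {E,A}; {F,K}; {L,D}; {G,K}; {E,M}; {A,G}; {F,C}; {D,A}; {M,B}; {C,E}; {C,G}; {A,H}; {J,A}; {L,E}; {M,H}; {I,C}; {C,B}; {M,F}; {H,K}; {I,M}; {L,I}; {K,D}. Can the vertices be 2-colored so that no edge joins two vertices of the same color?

Yes

Color {B, D, E, F, G, H, I, J} black and {A, C, K, L, M} white. No edge joins two same-colored vertices, so the graph is bipartite.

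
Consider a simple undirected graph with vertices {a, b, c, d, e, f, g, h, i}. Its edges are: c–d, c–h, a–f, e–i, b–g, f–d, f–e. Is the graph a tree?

No

The graph has 9 vertices and 7 edges.
It is not connected, so it is not a tree.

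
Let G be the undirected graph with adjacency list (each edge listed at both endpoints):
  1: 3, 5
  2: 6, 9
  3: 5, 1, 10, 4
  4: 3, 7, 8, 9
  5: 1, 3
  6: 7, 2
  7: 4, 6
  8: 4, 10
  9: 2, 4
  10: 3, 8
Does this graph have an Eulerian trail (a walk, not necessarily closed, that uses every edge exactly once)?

Degrees: 1:2, 2:2, 3:4, 4:4, 5:2, 6:2, 7:2, 8:2, 9:2, 10:2
Odd-degree vertices: none (0 total).
With 0 odd-degree vertices and all edges in one connected piece, an Eulerian trail exists.

Yes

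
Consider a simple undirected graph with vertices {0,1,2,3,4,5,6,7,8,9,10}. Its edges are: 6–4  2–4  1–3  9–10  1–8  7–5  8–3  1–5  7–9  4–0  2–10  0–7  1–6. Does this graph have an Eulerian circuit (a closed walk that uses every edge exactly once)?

No

Degrees: 0:2, 1:4, 2:2, 3:2, 4:3, 5:2, 6:2, 7:3, 8:2, 9:2, 10:2
Vertices with odd degree: 4, 7. An Eulerian circuit requires all degrees even.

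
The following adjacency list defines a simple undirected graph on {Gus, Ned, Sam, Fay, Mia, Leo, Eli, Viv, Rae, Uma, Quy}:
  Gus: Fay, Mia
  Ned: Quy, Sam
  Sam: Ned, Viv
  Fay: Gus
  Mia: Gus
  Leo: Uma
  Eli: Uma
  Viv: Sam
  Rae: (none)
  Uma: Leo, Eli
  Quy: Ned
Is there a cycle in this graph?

The graph has 11 vertices, 7 edges, and 4 connected components.
Since 7 = 11 - 4, the graph is a forest and contains no cycle.

No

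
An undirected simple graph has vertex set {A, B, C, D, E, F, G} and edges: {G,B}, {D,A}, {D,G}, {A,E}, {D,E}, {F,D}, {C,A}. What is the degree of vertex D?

Neighbors of D: A, E, F, G.

4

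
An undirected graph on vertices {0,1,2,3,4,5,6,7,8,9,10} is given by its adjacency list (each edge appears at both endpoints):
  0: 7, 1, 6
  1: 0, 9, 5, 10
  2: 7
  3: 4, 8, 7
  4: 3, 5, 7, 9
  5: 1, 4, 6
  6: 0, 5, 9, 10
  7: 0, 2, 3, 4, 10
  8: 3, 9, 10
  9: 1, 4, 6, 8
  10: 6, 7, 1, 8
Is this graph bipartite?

The cycle 7-3-4-7 has length 3, which is odd, so the graph is not bipartite.

No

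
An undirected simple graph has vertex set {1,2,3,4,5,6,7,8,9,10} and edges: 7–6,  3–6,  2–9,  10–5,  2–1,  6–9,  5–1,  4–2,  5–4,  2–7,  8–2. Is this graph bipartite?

Yes

Partition the vertices as {2, 5, 6} vs {1, 3, 4, 7, 8, 9, 10}. Each listed edge has one endpoint in each part, so the graph is bipartite.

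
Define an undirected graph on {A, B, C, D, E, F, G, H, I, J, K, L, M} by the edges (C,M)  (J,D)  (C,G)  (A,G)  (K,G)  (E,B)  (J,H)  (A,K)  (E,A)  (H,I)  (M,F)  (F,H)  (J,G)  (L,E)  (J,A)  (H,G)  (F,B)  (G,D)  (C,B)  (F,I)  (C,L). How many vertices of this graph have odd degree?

Degrees: A:4, B:3, C:4, D:2, E:3, F:4, G:6, H:4, I:2, J:4, K:2, L:2, M:2
Odd-degree vertices: B, E.

2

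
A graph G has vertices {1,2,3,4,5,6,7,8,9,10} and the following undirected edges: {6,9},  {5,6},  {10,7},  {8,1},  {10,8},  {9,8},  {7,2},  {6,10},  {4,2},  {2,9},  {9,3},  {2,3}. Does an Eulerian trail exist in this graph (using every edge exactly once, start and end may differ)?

Degrees: 1:1, 2:4, 3:2, 4:1, 5:1, 6:3, 7:2, 8:3, 9:4, 10:3
Odd-degree vertices: 1, 4, 5, 6, 8, 10 (6 total).
An Eulerian trail requires 0 or 2 odd-degree vertices; here there are 6.

No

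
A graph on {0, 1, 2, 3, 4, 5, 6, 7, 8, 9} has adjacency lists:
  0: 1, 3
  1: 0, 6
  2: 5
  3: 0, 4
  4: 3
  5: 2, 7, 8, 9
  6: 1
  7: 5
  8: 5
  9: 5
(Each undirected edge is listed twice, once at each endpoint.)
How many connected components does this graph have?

2

Component: {0, 1, 3, 4, 6}
Component: {2, 5, 7, 8, 9}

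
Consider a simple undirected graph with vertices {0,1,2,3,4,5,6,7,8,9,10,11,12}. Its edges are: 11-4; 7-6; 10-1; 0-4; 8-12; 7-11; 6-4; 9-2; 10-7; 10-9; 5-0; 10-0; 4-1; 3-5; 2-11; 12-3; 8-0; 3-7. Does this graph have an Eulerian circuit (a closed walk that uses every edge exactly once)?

Degrees: 0:4, 1:2, 2:2, 3:3, 4:4, 5:2, 6:2, 7:4, 8:2, 9:2, 10:4, 11:3, 12:2
Vertices with odd degree: 3, 11. An Eulerian circuit requires all degrees even.

No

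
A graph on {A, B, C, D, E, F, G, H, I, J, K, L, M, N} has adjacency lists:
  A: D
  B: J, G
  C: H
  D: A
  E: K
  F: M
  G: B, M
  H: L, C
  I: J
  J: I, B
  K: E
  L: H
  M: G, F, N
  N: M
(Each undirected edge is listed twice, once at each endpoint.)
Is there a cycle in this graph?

No

The graph has 14 vertices, 10 edges, and 4 connected components.
A forest on 14 vertices with 4 components has exactly 10 edges, which matches — so no cycle.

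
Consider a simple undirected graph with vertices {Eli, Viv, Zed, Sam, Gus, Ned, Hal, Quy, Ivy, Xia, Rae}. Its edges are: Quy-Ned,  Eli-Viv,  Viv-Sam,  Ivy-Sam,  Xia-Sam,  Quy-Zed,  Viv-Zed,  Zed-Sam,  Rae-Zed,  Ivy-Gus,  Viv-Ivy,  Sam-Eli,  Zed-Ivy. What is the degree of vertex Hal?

0

Hal has no neighbors.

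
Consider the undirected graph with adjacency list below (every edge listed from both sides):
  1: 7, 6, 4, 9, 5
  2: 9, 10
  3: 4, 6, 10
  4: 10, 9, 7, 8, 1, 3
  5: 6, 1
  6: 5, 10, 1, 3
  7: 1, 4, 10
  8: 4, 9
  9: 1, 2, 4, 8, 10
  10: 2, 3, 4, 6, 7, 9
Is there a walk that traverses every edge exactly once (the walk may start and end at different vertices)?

Degrees: 1:5, 2:2, 3:3, 4:6, 5:2, 6:4, 7:3, 8:2, 9:5, 10:6
Odd-degree vertices: 1, 3, 7, 9 (4 total).
With 4 odd-degree vertices (more than two), no single trail can use every edge.

No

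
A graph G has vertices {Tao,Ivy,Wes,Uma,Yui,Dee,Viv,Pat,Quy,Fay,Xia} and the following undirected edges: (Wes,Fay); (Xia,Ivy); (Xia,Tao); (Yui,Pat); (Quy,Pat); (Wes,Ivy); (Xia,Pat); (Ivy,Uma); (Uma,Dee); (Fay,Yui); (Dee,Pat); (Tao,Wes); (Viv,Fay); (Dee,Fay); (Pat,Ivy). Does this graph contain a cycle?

Yes

|V| = 11, |E| = 15, number of components = 1.
One cycle is Pat-Dee-Fay-Yui-Pat.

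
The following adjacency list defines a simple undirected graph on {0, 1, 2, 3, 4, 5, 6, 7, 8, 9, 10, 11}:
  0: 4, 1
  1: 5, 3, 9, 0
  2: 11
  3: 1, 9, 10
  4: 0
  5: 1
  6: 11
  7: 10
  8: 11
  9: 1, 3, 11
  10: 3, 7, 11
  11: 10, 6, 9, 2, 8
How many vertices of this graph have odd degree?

Degrees: 0:2, 1:4, 2:1, 3:3, 4:1, 5:1, 6:1, 7:1, 8:1, 9:3, 10:3, 11:5
Odd-degree vertices: 2, 3, 4, 5, 6, 7, 8, 9, 10, 11.

10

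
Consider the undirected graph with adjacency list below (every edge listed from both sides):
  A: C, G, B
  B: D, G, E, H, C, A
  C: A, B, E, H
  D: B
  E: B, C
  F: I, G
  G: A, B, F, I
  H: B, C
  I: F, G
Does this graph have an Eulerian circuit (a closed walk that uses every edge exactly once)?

Degrees: A:3, B:6, C:4, D:1, E:2, F:2, G:4, H:2, I:2
Vertices with odd degree: A, D. An Eulerian circuit requires all degrees even.

No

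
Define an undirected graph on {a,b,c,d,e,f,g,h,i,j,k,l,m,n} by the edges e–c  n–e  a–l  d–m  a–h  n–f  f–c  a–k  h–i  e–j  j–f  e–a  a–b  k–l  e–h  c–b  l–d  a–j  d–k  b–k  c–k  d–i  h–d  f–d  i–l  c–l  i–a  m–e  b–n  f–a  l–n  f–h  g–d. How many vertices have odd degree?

6

Degrees: a:8, b:4, c:5, d:7, e:6, f:6, g:1, h:5, i:4, j:3, k:5, l:6, m:2, n:4
Odd-degree vertices: c, d, g, h, j, k.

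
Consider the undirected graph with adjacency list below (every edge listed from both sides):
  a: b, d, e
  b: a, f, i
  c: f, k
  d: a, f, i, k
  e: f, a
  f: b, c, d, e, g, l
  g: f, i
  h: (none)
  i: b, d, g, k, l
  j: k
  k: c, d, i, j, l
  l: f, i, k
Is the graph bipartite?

The cycle i-k-l-i has length 3, which is odd, so the graph is not bipartite.

No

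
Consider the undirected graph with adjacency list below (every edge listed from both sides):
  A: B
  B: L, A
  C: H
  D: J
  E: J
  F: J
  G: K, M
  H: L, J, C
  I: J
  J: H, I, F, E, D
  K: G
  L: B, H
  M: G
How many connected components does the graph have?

Component: {G, K, M}
Component: {A, B, C, D, E, F, H, I, J, L}

2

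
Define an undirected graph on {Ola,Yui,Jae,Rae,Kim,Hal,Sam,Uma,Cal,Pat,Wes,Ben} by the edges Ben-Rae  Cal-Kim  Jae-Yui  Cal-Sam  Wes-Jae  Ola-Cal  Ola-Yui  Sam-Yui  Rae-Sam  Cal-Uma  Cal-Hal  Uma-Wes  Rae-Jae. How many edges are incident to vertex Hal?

1

Neighbors of Hal: Cal.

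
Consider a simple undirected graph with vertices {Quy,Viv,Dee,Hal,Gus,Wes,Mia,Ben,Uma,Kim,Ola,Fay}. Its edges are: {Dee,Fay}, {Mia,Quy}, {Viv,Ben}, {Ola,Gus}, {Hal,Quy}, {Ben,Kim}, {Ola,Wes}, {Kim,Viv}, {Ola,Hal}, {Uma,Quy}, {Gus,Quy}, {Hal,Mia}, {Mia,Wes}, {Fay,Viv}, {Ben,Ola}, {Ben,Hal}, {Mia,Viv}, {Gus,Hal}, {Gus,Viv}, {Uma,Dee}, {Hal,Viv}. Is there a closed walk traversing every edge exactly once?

Degrees: Quy:4, Viv:6, Dee:2, Hal:6, Gus:4, Wes:2, Mia:4, Ben:4, Uma:2, Kim:2, Ola:4, Fay:2
All degrees are even and the non-isolated vertices are connected — an Eulerian circuit exists.

Yes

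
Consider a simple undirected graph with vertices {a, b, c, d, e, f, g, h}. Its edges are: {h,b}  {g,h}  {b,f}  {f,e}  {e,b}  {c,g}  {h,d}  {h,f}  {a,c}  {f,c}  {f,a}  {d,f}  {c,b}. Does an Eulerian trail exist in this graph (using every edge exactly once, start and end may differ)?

Yes

Degrees: a:2, b:4, c:4, d:2, e:2, f:6, g:2, h:4
Odd-degree vertices: none (0 total).
With 0 odd-degree vertices and all edges in one connected piece, an Eulerian trail exists.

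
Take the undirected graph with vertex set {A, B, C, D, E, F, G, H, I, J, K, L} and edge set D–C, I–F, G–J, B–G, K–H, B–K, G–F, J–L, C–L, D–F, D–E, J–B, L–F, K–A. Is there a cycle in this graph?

|V| = 12, |E| = 14, number of components = 1.
One cycle is B-J-L-C-D-F-G-B.

Yes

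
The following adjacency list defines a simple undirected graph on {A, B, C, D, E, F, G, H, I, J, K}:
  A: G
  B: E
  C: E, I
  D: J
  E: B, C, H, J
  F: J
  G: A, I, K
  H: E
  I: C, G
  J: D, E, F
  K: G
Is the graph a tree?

Yes

|V| = 11, |E| = 10.
Connected and |E| = |V| - 1, which characterizes a tree.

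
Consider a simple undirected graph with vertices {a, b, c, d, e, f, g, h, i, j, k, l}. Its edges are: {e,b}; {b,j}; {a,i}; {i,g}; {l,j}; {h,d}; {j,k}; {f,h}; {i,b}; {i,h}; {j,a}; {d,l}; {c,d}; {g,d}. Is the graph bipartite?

Yes

A valid 2-coloring puts {d, e, f, i, j} on one side and {a, b, c, g, h, k, l} on the other; every edge crosses between the two sides.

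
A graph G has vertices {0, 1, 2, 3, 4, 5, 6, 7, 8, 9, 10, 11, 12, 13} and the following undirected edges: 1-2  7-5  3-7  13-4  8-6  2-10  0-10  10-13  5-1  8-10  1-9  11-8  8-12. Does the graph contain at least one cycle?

No

The graph has 14 vertices, 13 edges, and 1 connected component.
A forest on 14 vertices with 1 component has exactly 13 edges, which matches — so no cycle.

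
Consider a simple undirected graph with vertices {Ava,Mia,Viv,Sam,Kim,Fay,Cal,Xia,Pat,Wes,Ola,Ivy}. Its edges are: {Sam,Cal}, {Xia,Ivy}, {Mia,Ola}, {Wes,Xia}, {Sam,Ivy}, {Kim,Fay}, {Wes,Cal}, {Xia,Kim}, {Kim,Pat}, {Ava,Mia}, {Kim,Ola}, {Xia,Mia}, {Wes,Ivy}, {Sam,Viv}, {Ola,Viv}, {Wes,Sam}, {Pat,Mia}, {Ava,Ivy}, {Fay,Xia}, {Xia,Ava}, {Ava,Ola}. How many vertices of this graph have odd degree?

0

Degrees: Ava:4, Mia:4, Viv:2, Sam:4, Kim:4, Fay:2, Cal:2, Xia:6, Pat:2, Wes:4, Ola:4, Ivy:4
Odd-degree vertices: none.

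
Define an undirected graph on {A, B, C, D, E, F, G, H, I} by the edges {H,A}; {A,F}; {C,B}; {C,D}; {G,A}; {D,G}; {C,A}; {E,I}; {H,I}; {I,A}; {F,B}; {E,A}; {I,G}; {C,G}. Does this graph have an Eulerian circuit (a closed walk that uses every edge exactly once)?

Degrees: A:6, B:2, C:4, D:2, E:2, F:2, G:4, H:2, I:4
Every vertex has even degree and the edges form a single connected piece, so an Eulerian circuit exists.

Yes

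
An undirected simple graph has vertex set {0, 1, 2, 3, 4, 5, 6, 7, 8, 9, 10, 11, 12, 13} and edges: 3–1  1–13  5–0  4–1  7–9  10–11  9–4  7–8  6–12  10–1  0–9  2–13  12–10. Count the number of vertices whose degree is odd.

8

Degrees: 0:2, 1:4, 2:1, 3:1, 4:2, 5:1, 6:1, 7:2, 8:1, 9:3, 10:3, 11:1, 12:2, 13:2
Odd-degree vertices: 2, 3, 5, 6, 8, 9, 10, 11.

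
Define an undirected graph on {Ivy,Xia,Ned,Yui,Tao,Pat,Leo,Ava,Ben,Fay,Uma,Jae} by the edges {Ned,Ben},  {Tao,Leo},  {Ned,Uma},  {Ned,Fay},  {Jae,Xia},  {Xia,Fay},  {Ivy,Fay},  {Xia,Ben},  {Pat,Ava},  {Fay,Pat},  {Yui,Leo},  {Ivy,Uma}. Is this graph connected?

Component: {Yui, Tao, Leo}
Component: {Ivy, Xia, Ned, Pat, Ava, Ben, Fay, Uma, Jae}
No edge joins these 2 groups, so the graph is disconnected.

No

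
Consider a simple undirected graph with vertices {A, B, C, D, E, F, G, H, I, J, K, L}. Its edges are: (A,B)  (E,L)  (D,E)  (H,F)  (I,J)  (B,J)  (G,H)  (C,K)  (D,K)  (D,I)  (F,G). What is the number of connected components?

2

Component: {F, G, H}
Component: {A, B, C, D, E, I, J, K, L}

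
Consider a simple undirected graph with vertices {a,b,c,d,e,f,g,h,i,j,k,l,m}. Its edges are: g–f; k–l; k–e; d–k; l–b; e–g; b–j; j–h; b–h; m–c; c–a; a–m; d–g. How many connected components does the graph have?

Component: {i}
Component: {a, c, m}
Component: {b, d, e, f, g, h, j, k, l}

3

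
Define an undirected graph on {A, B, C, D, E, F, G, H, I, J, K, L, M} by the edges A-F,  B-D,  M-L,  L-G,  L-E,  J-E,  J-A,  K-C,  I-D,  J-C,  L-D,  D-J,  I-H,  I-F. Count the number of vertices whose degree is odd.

Degrees: A:2, B:1, C:2, D:4, E:2, F:2, G:1, H:1, I:3, J:4, K:1, L:4, M:1
Odd-degree vertices: B, G, H, I, K, M.

6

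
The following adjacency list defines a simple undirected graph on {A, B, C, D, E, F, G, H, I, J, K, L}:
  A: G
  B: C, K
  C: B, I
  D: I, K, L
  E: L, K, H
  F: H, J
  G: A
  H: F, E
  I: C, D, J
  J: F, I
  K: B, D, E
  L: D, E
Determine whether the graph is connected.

No

Component: {A, G}
Component: {B, C, D, E, F, H, I, J, K, L}
There are 2 separate components, so the graph is not connected.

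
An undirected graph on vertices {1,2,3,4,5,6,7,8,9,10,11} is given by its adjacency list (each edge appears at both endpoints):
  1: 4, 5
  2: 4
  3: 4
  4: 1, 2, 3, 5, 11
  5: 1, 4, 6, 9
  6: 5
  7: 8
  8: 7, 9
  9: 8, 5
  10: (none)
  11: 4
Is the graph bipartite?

The cycle 1-5-4-1 has length 3, which is odd, so the graph is not bipartite.

No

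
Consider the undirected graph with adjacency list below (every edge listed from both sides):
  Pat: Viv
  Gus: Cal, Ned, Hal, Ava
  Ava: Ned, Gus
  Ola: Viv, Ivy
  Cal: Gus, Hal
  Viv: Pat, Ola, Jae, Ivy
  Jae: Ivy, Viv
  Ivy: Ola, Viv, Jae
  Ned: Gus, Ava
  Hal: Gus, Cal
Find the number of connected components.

2

Component: {Pat, Ola, Viv, Jae, Ivy}
Component: {Gus, Ava, Cal, Ned, Hal}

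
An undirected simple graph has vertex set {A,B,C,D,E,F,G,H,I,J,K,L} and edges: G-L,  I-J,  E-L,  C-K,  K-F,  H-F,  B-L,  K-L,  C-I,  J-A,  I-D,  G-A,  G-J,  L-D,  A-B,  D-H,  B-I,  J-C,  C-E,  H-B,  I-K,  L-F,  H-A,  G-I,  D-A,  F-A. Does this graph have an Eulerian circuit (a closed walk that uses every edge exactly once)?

Degrees: A:6, B:4, C:4, D:4, E:2, F:4, G:4, H:4, I:6, J:4, K:4, L:6
All degrees are even and the non-isolated vertices are connected — an Eulerian circuit exists.

Yes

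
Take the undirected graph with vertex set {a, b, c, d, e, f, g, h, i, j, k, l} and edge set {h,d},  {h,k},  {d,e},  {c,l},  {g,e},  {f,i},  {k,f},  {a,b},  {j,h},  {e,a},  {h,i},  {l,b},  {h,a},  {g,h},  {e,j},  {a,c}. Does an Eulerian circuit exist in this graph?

Yes

Degrees: a:4, b:2, c:2, d:2, e:4, f:2, g:2, h:6, i:2, j:2, k:2, l:2
Every vertex has even degree and the edges form a single connected piece, so an Eulerian circuit exists.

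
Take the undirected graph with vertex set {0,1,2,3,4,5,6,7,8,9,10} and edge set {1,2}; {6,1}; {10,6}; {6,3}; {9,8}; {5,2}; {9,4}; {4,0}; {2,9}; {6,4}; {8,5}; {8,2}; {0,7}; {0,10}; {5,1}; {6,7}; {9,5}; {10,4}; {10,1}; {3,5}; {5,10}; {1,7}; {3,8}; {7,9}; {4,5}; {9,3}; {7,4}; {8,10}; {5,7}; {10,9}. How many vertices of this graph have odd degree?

Degrees: 0:3, 1:5, 2:4, 3:4, 4:6, 5:8, 6:5, 7:6, 8:5, 9:7, 10:7
Odd-degree vertices: 0, 1, 6, 8, 9, 10.

6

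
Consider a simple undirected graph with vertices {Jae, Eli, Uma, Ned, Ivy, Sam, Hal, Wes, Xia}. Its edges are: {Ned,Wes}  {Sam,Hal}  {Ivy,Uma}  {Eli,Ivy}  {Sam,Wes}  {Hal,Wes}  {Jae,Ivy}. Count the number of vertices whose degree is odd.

Degrees: Jae:1, Eli:1, Uma:1, Ned:1, Ivy:3, Sam:2, Hal:2, Wes:3, Xia:0
Odd-degree vertices: Jae, Eli, Uma, Ned, Ivy, Wes.

6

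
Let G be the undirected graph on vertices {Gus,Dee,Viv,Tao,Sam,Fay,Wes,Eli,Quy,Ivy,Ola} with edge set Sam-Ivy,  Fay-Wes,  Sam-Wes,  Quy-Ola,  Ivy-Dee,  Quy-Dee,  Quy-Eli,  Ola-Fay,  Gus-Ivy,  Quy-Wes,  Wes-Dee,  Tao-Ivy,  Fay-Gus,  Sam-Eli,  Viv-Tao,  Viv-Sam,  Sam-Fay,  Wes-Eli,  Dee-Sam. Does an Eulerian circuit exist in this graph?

Degrees: Gus:2, Dee:4, Viv:2, Tao:2, Sam:6, Fay:4, Wes:5, Eli:3, Quy:4, Ivy:4, Ola:2
Wes, Eli have odd degree; an Eulerian circuit needs every degree to be even, so none exists.

No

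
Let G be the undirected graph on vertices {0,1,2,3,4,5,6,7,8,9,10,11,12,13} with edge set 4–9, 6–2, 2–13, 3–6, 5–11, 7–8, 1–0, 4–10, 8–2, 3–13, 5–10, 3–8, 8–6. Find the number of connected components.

Component: {12}
Component: {0, 1}
Component: {4, 5, 9, 10, 11}
Component: {2, 3, 6, 7, 8, 13}

4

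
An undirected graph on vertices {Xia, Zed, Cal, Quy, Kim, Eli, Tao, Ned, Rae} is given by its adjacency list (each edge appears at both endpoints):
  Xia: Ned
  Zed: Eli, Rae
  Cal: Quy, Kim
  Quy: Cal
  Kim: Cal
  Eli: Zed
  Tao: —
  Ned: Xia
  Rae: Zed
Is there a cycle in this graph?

No

|V| = 9, |E| = 5, number of components = 4.
A forest on 9 vertices with 4 components has exactly 5 edges, which matches — so no cycle.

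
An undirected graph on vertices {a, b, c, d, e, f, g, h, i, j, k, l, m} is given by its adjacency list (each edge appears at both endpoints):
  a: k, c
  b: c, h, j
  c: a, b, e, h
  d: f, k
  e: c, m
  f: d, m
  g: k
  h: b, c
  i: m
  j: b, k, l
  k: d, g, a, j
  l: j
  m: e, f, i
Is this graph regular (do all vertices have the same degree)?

No

Degrees: a:2, b:3, c:4, d:2, e:2, f:2, g:1, h:2, i:1, j:3, k:4, l:1, m:3
Degrees are not all equal (e.g. deg(g)=1 but deg(c)=4); not regular.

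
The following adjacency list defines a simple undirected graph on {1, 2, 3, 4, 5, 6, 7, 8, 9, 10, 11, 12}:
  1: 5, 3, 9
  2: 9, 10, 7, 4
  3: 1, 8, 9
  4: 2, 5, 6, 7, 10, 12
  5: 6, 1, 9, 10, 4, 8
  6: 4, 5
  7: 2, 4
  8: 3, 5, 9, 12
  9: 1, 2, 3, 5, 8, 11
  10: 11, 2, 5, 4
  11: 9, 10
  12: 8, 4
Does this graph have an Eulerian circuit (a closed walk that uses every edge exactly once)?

Degrees: 1:3, 2:4, 3:3, 4:6, 5:6, 6:2, 7:2, 8:4, 9:6, 10:4, 11:2, 12:2
1, 3 have odd degree; an Eulerian circuit needs every degree to be even, so none exists.

No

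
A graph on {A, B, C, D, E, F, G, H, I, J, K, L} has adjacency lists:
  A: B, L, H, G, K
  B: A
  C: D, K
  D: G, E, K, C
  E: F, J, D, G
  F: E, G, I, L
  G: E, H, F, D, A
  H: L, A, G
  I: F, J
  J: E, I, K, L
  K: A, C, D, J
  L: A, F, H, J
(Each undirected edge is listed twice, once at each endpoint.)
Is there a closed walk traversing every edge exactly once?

No

Degrees: A:5, B:1, C:2, D:4, E:4, F:4, G:5, H:3, I:2, J:4, K:4, L:4
Vertices with odd degree: A, B, G, H. An Eulerian circuit requires all degrees even.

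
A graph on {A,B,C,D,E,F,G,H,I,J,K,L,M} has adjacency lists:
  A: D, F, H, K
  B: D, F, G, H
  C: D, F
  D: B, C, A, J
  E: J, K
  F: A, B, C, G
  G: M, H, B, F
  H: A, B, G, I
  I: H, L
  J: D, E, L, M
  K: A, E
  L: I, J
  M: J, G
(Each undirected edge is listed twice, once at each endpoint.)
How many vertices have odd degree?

Degrees: A:4, B:4, C:2, D:4, E:2, F:4, G:4, H:4, I:2, J:4, K:2, L:2, M:2
Odd-degree vertices: none.

0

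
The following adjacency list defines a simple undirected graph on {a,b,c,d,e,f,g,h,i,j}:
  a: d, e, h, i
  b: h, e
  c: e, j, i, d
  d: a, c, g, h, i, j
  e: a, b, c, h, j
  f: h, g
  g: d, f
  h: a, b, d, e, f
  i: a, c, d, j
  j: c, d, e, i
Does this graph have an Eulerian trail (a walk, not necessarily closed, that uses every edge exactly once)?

Yes

Degrees: a:4, b:2, c:4, d:6, e:5, f:2, g:2, h:5, i:4, j:4
Odd-degree vertices: e, h (2 total).
With 2 odd-degree vertices and all edges in one connected piece, an Eulerian trail exists (from e to h).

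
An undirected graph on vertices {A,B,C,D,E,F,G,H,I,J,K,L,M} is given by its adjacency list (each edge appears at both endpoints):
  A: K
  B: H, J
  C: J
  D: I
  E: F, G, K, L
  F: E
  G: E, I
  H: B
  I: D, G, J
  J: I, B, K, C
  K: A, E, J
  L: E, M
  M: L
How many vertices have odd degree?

Degrees: A:1, B:2, C:1, D:1, E:4, F:1, G:2, H:1, I:3, J:4, K:3, L:2, M:1
Odd-degree vertices: A, C, D, F, H, I, K, M.

8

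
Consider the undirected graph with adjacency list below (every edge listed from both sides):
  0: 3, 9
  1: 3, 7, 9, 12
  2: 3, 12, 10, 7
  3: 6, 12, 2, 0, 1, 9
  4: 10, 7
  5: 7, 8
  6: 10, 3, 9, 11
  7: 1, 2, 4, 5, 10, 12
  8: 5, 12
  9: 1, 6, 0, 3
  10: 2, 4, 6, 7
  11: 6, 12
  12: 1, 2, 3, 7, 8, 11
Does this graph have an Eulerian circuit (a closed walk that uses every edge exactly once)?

Yes

Degrees: 0:2, 1:4, 2:4, 3:6, 4:2, 5:2, 6:4, 7:6, 8:2, 9:4, 10:4, 11:2, 12:6
Every vertex has even degree and the edges form a single connected piece, so an Eulerian circuit exists.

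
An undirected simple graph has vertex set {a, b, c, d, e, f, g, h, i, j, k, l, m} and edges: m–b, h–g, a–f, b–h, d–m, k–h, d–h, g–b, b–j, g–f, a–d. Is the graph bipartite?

No

g-h-b-g is an odd cycle (length 3), and a bipartite graph can contain only even cycles.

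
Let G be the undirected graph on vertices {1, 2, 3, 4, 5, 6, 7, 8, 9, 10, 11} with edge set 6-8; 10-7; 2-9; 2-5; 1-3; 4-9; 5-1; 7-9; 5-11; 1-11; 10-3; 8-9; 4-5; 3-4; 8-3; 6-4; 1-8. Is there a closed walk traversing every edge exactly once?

Degrees: 1:4, 2:2, 3:4, 4:4, 5:4, 6:2, 7:2, 8:4, 9:4, 10:2, 11:2
All degrees are even and the non-isolated vertices are connected — an Eulerian circuit exists.

Yes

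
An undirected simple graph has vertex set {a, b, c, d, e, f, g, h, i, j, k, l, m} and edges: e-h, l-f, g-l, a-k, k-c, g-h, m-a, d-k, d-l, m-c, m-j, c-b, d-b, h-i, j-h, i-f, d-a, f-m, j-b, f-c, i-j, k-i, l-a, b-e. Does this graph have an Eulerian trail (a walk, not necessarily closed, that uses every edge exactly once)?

Degrees: a:4, b:4, c:4, d:4, e:2, f:4, g:2, h:4, i:4, j:4, k:4, l:4, m:4
Odd-degree vertices: none (0 total).
The non-isolated vertices are connected and exactly 0 have odd degree, so an Eulerian trail exists.

Yes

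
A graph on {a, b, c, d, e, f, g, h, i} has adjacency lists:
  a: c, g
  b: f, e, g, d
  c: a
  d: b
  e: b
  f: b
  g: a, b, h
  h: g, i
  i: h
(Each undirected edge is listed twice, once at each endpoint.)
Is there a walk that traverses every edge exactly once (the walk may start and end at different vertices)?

Degrees: a:2, b:4, c:1, d:1, e:1, f:1, g:3, h:2, i:1
Odd-degree vertices: c, d, e, f, g, i (6 total).
With 6 odd-degree vertices (more than two), no single trail can use every edge.

No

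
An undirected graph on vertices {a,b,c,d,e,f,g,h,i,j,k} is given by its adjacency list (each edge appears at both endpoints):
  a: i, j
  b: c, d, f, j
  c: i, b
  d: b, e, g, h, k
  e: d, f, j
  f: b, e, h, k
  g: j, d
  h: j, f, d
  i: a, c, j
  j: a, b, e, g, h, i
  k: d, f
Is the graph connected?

Yes

A breadth-first search from a visits a, j, i, h, e, g, b, c, d, f, k — all 11 vertices — so the graph is connected.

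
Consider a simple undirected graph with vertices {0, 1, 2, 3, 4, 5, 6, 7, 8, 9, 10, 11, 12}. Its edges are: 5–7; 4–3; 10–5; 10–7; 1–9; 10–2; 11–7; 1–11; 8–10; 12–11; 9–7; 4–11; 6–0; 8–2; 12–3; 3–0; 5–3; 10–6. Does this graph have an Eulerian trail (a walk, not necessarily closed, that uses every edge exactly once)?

Yes

Degrees: 0:2, 1:2, 2:2, 3:4, 4:2, 5:3, 6:2, 7:4, 8:2, 9:2, 10:5, 11:4, 12:2
Odd-degree vertices: 5, 10 (2 total).
The non-isolated vertices are connected and exactly 2 have odd degree, so an Eulerian trail exists (from 5 to 10).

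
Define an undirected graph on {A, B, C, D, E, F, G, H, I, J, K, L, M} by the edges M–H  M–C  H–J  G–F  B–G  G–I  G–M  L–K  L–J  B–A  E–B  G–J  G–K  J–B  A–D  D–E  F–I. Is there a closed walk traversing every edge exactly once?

No

Degrees: A:2, B:4, C:1, D:2, E:2, F:2, G:6, H:2, I:2, J:4, K:2, L:2, M:3
Vertices with odd degree: C, M. An Eulerian circuit requires all degrees even.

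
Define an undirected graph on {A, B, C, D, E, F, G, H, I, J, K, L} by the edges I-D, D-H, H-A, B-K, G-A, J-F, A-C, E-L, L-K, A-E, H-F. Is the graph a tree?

Yes

|V| = 12, |E| = 11.
Connected and |E| = |V| - 1, which characterizes a tree.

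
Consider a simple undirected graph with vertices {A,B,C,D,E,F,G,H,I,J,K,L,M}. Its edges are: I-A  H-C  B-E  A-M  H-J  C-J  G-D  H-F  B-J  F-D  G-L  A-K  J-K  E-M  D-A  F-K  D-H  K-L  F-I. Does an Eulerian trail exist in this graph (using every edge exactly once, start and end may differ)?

Yes

Degrees: A:4, B:2, C:2, D:4, E:2, F:4, G:2, H:4, I:2, J:4, K:4, L:2, M:2
Odd-degree vertices: none (0 total).
The non-isolated vertices are connected and exactly 0 have odd degree, so an Eulerian trail exists.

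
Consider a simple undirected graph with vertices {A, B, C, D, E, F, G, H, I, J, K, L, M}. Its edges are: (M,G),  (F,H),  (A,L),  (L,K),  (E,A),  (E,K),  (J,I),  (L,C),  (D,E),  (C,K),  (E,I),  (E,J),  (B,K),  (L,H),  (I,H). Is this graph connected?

No

Component: {G, M}
Component: {A, B, C, D, E, F, H, I, J, K, L}
There are 2 separate components, so the graph is not connected.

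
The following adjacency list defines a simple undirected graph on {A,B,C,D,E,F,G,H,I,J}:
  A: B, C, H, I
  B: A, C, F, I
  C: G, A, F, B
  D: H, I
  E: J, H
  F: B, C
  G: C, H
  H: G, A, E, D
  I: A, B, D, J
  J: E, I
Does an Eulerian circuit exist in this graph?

Degrees: A:4, B:4, C:4, D:2, E:2, F:2, G:2, H:4, I:4, J:2
All degrees are even and the non-isolated vertices are connected — an Eulerian circuit exists.

Yes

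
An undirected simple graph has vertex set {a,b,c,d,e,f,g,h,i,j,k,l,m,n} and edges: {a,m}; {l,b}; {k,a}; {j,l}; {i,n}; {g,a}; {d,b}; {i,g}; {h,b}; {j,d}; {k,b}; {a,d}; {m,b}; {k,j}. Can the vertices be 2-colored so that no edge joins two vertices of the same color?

Color {c, d, e, f, g, h, k, l, m, n} black and {a, b, i, j} white. No edge joins two same-colored vertices, so the graph is bipartite.

Yes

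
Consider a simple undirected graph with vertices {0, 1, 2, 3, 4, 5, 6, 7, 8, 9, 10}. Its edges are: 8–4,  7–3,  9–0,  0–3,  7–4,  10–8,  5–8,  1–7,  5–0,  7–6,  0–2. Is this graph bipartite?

Color {1, 2, 3, 4, 5, 6, 9, 10} black and {0, 7, 8} white. No edge joins two same-colored vertices, so the graph is bipartite.

Yes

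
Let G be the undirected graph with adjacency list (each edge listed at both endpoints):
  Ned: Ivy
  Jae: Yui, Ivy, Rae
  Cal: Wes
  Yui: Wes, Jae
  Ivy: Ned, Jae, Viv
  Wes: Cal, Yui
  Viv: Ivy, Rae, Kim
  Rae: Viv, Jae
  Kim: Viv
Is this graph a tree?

No

|V| = 9, |E| = 9.
A tree on 9 vertices has exactly 8 edges; this graph has 9, so it contains a cycle and is not a tree.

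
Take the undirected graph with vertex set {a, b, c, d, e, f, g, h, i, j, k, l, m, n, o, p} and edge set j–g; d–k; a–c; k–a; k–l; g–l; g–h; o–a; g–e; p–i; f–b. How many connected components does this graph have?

5

Component: {m}
Component: {n}
Component: {b, f}
Component: {i, p}
Component: {a, c, d, e, g, h, j, k, l, o}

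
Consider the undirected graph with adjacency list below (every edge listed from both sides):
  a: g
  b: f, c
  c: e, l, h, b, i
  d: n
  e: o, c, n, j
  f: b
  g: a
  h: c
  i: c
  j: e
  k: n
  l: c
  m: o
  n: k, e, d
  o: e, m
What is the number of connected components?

2

Component: {a, g}
Component: {b, c, d, e, f, h, i, j, k, l, m, n, o}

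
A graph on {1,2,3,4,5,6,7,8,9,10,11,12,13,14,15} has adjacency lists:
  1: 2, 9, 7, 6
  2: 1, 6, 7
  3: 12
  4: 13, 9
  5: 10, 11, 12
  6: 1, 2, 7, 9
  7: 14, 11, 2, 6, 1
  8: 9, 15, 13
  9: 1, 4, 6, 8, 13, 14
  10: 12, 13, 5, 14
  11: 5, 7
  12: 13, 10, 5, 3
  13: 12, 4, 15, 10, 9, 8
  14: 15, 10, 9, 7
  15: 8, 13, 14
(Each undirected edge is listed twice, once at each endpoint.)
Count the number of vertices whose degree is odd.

Degrees: 1:4, 2:3, 3:1, 4:2, 5:3, 6:4, 7:5, 8:3, 9:6, 10:4, 11:2, 12:4, 13:6, 14:4, 15:3
Odd-degree vertices: 2, 3, 5, 7, 8, 15.

6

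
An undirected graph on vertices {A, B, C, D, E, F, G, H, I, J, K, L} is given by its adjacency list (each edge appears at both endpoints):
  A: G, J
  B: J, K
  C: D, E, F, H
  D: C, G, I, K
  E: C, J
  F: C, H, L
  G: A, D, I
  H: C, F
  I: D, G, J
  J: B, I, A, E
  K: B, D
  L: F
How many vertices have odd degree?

Degrees: A:2, B:2, C:4, D:4, E:2, F:3, G:3, H:2, I:3, J:4, K:2, L:1
Odd-degree vertices: F, G, I, L.

4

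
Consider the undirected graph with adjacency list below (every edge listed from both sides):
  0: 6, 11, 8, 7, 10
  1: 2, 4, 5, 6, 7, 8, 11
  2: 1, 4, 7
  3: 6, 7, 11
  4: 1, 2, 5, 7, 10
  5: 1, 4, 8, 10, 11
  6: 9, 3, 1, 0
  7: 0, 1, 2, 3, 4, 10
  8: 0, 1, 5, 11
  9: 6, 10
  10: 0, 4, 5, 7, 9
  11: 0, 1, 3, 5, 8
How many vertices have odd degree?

Degrees: 0:5, 1:7, 2:3, 3:3, 4:5, 5:5, 6:4, 7:6, 8:4, 9:2, 10:5, 11:5
Odd-degree vertices: 0, 1, 2, 3, 4, 5, 10, 11.

8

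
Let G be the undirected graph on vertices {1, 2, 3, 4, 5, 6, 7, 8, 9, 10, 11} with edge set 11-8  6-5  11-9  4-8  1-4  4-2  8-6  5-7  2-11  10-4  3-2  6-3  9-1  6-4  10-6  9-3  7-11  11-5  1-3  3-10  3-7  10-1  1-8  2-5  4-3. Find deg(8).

Neighbors of 8: 1, 4, 6, 11.

4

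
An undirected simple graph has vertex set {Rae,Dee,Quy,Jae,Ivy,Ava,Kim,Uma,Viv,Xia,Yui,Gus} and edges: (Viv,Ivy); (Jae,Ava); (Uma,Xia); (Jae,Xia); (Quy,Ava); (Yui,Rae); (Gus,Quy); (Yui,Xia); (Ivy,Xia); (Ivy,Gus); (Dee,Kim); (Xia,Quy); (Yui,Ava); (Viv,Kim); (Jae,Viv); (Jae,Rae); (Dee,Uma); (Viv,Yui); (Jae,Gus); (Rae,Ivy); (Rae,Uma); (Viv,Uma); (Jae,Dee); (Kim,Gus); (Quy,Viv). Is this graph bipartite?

Yes

A valid 2-coloring puts {Quy, Jae, Ivy, Kim, Uma, Yui} on one side and {Rae, Dee, Ava, Viv, Xia, Gus} on the other; every edge crosses between the two sides.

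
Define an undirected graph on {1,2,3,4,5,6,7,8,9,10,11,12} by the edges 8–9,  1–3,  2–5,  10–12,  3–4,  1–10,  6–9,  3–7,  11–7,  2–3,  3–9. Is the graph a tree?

Yes

The graph has 12 vertices and 11 edges.
It is connected with exactly 11 edges, hence acyclic — it is a tree.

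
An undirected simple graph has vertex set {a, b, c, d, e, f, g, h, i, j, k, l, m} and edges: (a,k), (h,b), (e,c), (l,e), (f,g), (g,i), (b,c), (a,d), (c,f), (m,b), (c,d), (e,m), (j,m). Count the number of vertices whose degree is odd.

8

Degrees: a:2, b:3, c:4, d:2, e:3, f:2, g:2, h:1, i:1, j:1, k:1, l:1, m:3
Odd-degree vertices: b, e, h, i, j, k, l, m.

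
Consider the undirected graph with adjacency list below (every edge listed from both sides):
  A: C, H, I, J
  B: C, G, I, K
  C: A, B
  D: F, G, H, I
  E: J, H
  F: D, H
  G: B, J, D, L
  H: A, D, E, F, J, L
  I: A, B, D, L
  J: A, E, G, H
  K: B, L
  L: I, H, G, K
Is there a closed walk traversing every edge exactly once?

Yes

Degrees: A:4, B:4, C:2, D:4, E:2, F:2, G:4, H:6, I:4, J:4, K:2, L:4
All degrees are even and the non-isolated vertices are connected — an Eulerian circuit exists.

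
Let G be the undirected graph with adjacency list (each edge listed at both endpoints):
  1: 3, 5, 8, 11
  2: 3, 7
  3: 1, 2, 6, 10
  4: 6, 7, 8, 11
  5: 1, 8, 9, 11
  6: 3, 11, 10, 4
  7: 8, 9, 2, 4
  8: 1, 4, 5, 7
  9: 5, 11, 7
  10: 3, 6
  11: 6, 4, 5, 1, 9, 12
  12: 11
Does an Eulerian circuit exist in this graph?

No

Degrees: 1:4, 2:2, 3:4, 4:4, 5:4, 6:4, 7:4, 8:4, 9:3, 10:2, 11:6, 12:1
Vertices with odd degree: 9, 12. An Eulerian circuit requires all degrees even.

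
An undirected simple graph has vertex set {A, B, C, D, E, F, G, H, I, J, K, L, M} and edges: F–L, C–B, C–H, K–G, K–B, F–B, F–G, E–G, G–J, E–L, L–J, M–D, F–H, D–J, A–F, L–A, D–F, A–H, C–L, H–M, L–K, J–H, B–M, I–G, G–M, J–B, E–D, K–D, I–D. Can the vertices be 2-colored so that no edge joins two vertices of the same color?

The cycle F-A-H-F has length 3, which is odd, so the graph is not bipartite.

No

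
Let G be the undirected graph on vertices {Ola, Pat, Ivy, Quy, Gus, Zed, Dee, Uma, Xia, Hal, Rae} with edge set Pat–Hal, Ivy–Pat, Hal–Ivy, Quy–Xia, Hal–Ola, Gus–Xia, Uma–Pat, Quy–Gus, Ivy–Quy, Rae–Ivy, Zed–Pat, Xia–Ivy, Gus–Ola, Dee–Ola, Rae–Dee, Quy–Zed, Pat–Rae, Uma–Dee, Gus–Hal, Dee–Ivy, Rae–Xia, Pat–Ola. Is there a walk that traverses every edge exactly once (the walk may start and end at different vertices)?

Yes

Degrees: Ola:4, Pat:6, Ivy:6, Quy:4, Gus:4, Zed:2, Dee:4, Uma:2, Xia:4, Hal:4, Rae:4
Odd-degree vertices: none (0 total).
The non-isolated vertices are connected and exactly 0 have odd degree, so an Eulerian trail exists.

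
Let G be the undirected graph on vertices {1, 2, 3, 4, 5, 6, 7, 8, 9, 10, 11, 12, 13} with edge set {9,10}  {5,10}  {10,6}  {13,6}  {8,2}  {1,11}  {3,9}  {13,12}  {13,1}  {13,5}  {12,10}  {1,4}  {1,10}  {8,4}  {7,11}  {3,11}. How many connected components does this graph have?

Component: {1, 2, 3, 4, 5, 6, 7, 8, 9, 10, 11, 12, 13}

1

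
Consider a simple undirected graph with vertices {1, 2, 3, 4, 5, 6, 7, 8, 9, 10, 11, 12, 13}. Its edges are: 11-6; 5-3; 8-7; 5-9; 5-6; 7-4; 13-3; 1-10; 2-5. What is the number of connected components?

4

Component: {12}
Component: {1, 10}
Component: {4, 7, 8}
Component: {2, 3, 5, 6, 9, 11, 13}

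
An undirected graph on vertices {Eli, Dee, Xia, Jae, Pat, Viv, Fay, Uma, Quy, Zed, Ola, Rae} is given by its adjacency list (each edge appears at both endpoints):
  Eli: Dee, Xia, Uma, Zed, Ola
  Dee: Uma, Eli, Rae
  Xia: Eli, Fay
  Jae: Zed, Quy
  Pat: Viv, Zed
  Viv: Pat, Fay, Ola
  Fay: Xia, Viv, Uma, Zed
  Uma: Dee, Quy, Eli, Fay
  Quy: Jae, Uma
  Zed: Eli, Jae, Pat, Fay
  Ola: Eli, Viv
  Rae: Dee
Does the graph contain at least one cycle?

The graph has 12 vertices, 17 edges, and 1 connected component.
One cycle is Eli-Uma-Fay-Xia-Eli.

Yes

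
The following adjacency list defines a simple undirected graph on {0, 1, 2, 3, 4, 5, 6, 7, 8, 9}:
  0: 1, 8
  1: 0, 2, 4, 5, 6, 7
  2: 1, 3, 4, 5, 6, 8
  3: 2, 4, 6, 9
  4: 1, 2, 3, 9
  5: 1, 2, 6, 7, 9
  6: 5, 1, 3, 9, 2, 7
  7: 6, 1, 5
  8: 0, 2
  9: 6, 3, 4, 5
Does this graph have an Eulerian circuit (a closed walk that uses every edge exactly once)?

No

Degrees: 0:2, 1:6, 2:6, 3:4, 4:4, 5:5, 6:6, 7:3, 8:2, 9:4
5, 7 have odd degree; an Eulerian circuit needs every degree to be even, so none exists.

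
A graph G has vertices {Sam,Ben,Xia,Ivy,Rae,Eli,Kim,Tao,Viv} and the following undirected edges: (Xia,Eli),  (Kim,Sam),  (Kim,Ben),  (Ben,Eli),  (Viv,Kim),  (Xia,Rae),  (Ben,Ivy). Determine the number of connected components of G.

2

Component: {Tao}
Component: {Sam, Ben, Xia, Ivy, Rae, Eli, Kim, Viv}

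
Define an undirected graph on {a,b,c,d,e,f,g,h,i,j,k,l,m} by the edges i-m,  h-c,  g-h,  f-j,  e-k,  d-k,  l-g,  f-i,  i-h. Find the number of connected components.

Component: {a}
Component: {b}
Component: {d, e, k}
Component: {c, f, g, h, i, j, l, m}

4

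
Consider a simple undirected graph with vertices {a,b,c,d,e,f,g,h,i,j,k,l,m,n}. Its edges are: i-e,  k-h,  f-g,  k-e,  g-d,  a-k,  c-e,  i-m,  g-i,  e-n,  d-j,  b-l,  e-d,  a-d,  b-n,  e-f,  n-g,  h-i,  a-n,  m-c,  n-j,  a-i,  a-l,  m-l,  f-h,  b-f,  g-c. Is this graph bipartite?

Yes

Color {c, d, f, i, k, l, n} black and {a, b, e, g, h, j, m} white. No edge joins two same-colored vertices, so the graph is bipartite.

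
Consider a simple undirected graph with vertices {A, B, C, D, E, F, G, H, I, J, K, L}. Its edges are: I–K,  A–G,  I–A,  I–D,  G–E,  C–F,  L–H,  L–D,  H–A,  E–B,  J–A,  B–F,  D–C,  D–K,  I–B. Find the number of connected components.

Component: {A, B, C, D, E, F, G, H, I, J, K, L}

1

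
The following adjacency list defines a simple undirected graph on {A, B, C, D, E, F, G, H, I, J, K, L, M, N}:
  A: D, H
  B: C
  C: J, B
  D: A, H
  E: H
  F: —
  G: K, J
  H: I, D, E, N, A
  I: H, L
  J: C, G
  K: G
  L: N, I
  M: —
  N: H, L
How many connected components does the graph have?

Component: {F}
Component: {M}
Component: {B, C, G, J, K}
Component: {A, D, E, H, I, L, N}

4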